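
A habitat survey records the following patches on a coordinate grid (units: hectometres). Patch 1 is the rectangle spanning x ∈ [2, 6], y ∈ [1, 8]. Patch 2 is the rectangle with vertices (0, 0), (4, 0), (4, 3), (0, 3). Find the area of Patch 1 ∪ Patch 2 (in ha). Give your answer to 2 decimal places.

By inclusion–exclusion:
Individual areas: |Patch 1| = 28, |Patch 2| = 12.
|Patch 1∩Patch 2|: x∈[2,4], y∈[1,3] → 2·2 = 4.
|Patch 1 ∪ Patch 2| = 40 − 4 = 36.00.

36.00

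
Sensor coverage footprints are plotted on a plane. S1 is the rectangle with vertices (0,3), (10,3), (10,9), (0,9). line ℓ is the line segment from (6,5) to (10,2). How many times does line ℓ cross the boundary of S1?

1

The segment meets the boundary at (8.667,3).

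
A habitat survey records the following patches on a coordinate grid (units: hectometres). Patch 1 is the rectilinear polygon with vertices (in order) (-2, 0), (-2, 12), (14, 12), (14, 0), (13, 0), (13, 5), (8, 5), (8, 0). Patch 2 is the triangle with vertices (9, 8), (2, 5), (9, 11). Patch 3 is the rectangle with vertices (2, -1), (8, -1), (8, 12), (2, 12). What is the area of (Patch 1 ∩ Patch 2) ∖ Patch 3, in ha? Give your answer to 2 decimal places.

|Patch 1 ∩ Patch 2| = 10.5.
|(Patch 1 ∩ Patch 2) ∩ Patch 3| = 7.7143.
|(Patch 1 ∩ Patch 2) ∖ Patch 3| = 10.5 − 7.7143 = 2.79.

2.79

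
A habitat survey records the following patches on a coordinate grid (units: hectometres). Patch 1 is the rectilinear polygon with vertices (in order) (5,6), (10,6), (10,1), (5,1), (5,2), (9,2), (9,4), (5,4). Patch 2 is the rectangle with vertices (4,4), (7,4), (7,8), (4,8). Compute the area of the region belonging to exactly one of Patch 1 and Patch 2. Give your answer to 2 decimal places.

21.00

|Patch 1| = 17, |Patch 2| = 12, |Patch 1∩Patch 2| = 4.
|Patch 1 △ Patch 2| = |Patch 1| + |Patch 2| − 2·|Patch 1∩Patch 2| = 17 + 12 − 8 = 21.00.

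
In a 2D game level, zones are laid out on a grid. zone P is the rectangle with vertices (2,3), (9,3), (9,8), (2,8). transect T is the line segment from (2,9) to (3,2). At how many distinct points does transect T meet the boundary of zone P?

The segment meets the boundary at (2.857,3), (2.143,8).

2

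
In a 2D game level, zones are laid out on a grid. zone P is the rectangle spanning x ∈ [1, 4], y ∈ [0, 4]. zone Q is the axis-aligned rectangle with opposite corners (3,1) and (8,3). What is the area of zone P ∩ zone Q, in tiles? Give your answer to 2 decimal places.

|zone P∩zone Q|: x∈[3,4], y∈[1,3] → 1·2 = 2.

2.00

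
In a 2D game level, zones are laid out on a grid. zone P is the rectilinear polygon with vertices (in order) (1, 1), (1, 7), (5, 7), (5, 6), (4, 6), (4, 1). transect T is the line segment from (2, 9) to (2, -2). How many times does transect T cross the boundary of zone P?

The segment meets the boundary at (2,1), (2,7).

2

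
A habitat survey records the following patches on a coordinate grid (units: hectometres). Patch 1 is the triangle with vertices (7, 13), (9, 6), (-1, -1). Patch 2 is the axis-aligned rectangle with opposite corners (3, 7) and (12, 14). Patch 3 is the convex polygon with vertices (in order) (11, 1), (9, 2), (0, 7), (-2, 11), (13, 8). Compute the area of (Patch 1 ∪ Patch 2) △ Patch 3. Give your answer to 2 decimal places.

97.18

|Patch 1 ∪ Patch 2| = 89.5714.
|(Patch 1 ∪ Patch 2) ∩ Patch 3| = 32.1961.
|(Patch 1 ∪ Patch 2) △ Patch 3| = 89.5714 + 72 − 64.3923 = 97.18.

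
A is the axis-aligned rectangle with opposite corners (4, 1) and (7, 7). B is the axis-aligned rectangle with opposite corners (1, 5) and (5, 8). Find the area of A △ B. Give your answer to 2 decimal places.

|A∩B|: x∈[4,5], y∈[5,7] → 1·2 = 2.
|A △ B| = |A| + |B| − 2·|A∩B| = 18 + 12 − 4 = 26.00.

26.00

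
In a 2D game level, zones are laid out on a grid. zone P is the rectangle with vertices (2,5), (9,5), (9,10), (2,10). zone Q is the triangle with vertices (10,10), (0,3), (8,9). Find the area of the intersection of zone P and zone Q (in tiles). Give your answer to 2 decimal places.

The intersection is the polygon with vertices (9,9.3), (2.857,5), (2.667,5), (8,9), (9,9.5).
By the shoelace formula its area is 1.71.

1.71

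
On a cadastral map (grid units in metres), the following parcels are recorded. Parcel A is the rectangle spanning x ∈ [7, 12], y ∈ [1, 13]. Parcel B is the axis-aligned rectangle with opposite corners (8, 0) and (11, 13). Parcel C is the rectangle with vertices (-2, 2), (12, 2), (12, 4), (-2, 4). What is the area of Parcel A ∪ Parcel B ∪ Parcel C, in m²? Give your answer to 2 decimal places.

81.00

By inclusion–exclusion:
Individual areas: |Parcel A| = 60, |Parcel B| = 39, |Parcel C| = 28.
|Parcel A∩Parcel B|: x∈[8,11], y∈[1,13] → 3·12 = 36.
|Parcel A∩Parcel C|: x∈[7,12], y∈[2,4] → 5·2 = 10.
|Parcel B∩Parcel C|: x∈[8,11], y∈[2,4] → 3·2 = 6.
|Parcel A∩Parcel B∩Parcel C| = 6.
|Parcel A ∪ Parcel B ∪ Parcel C| = 127 − 52 + 6 = 81.00.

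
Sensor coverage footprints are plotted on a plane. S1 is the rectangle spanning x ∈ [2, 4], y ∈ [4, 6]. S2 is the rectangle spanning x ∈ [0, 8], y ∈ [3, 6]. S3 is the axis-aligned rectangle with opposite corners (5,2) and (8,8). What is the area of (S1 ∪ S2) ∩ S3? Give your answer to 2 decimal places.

The region (S1 ∪ S2) ∩ S3 is the polygon with vertices (8,6), (8,3), (5,3), (5,6).
By the shoelace formula its area is 9.00.

9.00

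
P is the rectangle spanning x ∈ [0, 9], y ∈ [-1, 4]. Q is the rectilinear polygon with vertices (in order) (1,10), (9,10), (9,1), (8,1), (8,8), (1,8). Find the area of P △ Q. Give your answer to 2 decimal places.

62.00

|P| = 45, |Q| = 23, |P∩Q| = 3.
|P △ Q| = |P| + |Q| − 2·|P∩Q| = 45 + 23 − 6 = 62.00.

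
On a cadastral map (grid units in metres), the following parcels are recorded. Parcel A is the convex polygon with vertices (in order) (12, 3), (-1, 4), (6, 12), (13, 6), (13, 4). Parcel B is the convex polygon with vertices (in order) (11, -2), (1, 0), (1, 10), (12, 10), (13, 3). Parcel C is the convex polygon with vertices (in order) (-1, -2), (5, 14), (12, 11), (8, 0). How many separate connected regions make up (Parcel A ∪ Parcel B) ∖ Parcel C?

2

(Parcel A ∪ Parcel B) ∖ Parcel C splits into 2 disjoint pieces (area 10.7729, area 35.4093).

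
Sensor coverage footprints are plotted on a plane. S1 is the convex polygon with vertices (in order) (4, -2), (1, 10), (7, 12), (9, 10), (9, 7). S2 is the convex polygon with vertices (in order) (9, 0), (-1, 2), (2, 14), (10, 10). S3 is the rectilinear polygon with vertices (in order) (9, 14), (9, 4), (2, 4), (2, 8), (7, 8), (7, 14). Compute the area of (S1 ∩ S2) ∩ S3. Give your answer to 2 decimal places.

|S1 ∩ S2| = 59.6658.
|(S1 ∩ S2) ∩ S3| = 30.75.

30.75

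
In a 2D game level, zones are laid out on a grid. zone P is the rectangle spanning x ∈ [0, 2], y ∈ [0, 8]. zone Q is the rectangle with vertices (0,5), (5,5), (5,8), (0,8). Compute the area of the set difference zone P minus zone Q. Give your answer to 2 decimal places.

|zone P∩zone Q|: x∈[0,2], y∈[5,8] → 2·3 = 6.
|zone P| = 16.
|zone P ∖ zone Q| = |zone P| − |zone P∩zone Q| = 16 − 6 = 10.00.

10.00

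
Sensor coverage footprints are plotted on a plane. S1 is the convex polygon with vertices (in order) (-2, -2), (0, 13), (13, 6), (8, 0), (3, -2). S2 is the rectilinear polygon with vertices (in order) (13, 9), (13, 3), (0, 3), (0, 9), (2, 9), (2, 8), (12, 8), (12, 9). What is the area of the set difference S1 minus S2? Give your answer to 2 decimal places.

74.96

|S1| = 134.5, |S1∩S2| = 59.5357.
|S1 ∖ S2| = |S1| − |S1∩S2| = 134.5 − 59.5357 = 74.96.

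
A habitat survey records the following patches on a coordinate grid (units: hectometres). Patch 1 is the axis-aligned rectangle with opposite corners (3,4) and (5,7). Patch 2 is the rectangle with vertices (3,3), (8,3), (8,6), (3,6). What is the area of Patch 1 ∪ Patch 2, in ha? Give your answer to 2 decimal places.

By inclusion–exclusion:
Individual areas: |Patch 1| = 6, |Patch 2| = 15.
|Patch 1∩Patch 2|: x∈[3,5], y∈[4,6] → 2·2 = 4.
|Patch 1 ∪ Patch 2| = 21 − 4 = 17.00.

17.00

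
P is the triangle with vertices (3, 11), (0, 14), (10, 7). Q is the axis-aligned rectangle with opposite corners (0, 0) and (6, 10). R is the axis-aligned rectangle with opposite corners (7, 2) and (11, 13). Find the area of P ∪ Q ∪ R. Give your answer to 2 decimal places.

By inclusion–exclusion:
Individual areas: |P| = 4.5, |Q| = 60, |R| = 44.
|P∩Q| = 0.4179.
|P∩R| = 0.5786.
|Q∩R| = 0 (no overlap).
|P∩Q∩R| = 0.
|P ∪ Q ∪ R| = 108.5 − 0.9964 + 0 = 107.50.

107.50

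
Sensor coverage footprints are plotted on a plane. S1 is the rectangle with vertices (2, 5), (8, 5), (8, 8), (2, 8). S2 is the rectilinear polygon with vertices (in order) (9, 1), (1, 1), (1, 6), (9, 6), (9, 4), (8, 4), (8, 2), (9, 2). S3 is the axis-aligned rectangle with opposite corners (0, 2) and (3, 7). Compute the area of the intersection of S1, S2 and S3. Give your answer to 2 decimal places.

1.00

The intersection is the polygon with vertices (2,5), (2,6), (3,6), (3,5).
By the shoelace formula its area is 1.00.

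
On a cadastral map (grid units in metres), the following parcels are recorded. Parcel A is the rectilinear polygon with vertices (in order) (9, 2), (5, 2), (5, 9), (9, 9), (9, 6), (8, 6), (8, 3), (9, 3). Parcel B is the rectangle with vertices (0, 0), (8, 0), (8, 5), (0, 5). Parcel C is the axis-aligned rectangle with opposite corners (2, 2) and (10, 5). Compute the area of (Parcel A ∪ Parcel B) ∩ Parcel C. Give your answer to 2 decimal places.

19.00

The region (Parcel A ∪ Parcel B) ∩ Parcel C is the polygon with vertices (5,5), (8,5), (8,3), (9,3), (9,2), (8,2), (2,2), (2,5).
By the shoelace formula its area is 19.00.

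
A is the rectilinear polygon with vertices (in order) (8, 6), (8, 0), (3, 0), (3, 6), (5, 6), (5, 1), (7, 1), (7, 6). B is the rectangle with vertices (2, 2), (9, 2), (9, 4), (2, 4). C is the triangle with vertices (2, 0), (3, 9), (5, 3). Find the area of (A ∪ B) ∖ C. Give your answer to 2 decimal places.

|A ∪ B| = 28.
|(A ∪ B) ∩ C| = 7.8333.
|(A ∪ B) ∖ C| = 28 − 7.8333 = 20.17.

20.17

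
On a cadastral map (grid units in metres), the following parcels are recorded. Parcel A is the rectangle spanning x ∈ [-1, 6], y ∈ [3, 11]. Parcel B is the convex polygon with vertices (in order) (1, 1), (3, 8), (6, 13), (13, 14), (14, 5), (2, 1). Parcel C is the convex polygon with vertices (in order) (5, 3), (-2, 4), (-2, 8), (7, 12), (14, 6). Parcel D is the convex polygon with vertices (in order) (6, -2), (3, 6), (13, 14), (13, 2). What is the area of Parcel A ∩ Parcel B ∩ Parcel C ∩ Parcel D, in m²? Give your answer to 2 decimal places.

10.69

The intersection is the polygon with vertices (5,3), (4.075,3.132), (3,6), (6,8.4), (6,3.333).
By the shoelace formula its area is 10.69.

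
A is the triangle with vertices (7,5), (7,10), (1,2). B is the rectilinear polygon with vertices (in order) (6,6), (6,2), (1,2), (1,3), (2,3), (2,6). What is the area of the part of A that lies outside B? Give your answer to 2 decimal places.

|A| = 15, |A∩B| = 7.7083.
|A ∖ B| = |A| − |A∩B| = 15 − 7.7083 = 7.29.

7.29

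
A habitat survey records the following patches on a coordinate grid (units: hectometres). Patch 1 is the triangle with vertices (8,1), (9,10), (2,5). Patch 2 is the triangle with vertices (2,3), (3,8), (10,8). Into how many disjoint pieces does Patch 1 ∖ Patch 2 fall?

3

Patch 1 ∖ Patch 2 splits into 3 disjoint pieces (area 14.7723, area 2.5778, area 0.1137).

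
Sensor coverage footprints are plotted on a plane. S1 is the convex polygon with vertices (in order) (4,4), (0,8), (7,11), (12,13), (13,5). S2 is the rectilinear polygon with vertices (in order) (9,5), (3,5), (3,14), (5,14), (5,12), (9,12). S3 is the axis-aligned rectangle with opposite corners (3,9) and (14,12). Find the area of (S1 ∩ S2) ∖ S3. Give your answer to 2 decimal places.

|S1 ∩ S2| = 33.3714.
|(S1 ∩ S2) ∩ S3| = 9.3714.
|(S1 ∩ S2) ∖ S3| = 33.3714 − 9.3714 = 24.00.

24.00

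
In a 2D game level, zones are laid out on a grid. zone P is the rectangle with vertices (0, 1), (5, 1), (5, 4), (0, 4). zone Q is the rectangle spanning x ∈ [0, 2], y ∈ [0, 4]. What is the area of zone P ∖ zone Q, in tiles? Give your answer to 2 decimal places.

|zone P∩zone Q|: x∈[0,2], y∈[1,4] → 2·3 = 6.
|zone P| = 15.
|zone P ∖ zone Q| = |zone P| − |zone P∩zone Q| = 15 − 6 = 9.00.

9.00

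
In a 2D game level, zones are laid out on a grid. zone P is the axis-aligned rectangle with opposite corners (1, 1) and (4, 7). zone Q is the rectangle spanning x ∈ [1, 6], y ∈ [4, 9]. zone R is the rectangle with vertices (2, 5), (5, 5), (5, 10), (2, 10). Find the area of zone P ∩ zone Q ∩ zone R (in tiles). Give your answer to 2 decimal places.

The intersection is the polygon with vertices (4,5), (2,5), (2,7), (4,7).
By the shoelace formula its area is 4.00.

4.00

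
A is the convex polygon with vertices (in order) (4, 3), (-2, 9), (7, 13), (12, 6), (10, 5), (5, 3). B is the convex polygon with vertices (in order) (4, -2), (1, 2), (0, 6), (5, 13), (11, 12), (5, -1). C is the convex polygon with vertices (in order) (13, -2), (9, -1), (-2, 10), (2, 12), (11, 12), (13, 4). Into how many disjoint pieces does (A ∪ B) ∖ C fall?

(A ∪ B) ∖ C splits into 2 disjoint pieces (area 28.9718, area 3.4931).

2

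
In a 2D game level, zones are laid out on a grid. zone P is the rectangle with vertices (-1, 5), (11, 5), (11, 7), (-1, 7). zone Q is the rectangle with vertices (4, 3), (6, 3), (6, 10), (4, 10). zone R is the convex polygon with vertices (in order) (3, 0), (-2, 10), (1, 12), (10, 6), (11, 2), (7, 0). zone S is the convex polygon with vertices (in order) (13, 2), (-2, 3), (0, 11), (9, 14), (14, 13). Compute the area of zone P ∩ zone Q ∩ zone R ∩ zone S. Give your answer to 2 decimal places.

The intersection is the polygon with vertices (4,5), (4,7), (6,7), (6,5).
By the shoelace formula its area is 4.00.

4.00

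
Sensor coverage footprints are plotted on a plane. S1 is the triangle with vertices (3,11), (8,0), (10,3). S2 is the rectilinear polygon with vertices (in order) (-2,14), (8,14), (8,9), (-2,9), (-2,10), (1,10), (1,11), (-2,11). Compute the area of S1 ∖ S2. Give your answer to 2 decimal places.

|S1| = 18.5, |S1∩S2| = 0.8409.
|S1 ∖ S2| = |S1| − |S1∩S2| = 18.5 − 0.8409 = 17.66.

17.66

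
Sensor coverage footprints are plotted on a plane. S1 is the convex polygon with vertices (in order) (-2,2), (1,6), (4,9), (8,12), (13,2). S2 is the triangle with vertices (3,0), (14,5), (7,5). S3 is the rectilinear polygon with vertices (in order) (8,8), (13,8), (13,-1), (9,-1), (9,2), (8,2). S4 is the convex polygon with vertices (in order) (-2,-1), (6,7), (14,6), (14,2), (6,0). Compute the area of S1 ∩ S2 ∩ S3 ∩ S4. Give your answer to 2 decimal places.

The intersection is the polygon with vertices (8,5), (11.5,5), (11.963,4.074), (8,2.273).
By the shoelace formula its area is 7.02.

7.02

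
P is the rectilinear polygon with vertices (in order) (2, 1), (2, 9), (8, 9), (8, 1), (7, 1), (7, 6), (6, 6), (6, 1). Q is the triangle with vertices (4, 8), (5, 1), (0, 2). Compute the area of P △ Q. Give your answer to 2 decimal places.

32.80

|P| = 43, |Q| = 17, |P∩Q| = 13.6.
|P △ Q| = |P| + |Q| − 2·|P∩Q| = 43 + 17 − 27.2 = 32.80.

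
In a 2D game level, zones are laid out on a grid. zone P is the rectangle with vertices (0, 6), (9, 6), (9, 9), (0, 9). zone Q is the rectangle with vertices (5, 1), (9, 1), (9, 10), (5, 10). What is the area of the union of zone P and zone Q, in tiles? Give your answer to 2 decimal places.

51.00

By inclusion–exclusion:
Individual areas: |zone P| = 27, |zone Q| = 36.
|zone P∩zone Q|: x∈[5,9], y∈[6,9] → 4·3 = 12.
|zone P ∪ zone Q| = 63 − 12 = 51.00.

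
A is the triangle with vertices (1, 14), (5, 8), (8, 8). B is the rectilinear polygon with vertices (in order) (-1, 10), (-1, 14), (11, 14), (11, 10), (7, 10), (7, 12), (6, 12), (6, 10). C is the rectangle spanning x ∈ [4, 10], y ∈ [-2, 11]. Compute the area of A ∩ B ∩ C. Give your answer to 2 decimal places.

The intersection is the polygon with vertices (5.667,10), (4,10), (4,11), (4.5,11).
By the shoelace formula its area is 1.08.

1.08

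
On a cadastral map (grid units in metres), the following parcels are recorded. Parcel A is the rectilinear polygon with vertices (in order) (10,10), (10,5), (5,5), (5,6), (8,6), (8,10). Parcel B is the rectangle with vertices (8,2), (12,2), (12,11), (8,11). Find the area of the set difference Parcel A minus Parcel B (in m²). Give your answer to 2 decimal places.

3.00

|Parcel A| = 13, |Parcel A∩Parcel B| = 10.
|Parcel A ∖ Parcel B| = |Parcel A| − |Parcel A∩Parcel B| = 13 − 10 = 3.00.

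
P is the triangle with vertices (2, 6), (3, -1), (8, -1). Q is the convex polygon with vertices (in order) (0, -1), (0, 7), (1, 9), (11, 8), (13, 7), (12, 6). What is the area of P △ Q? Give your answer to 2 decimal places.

|P| = 17.5, |Q| = 71.5, |P∩Q| = 7.4786.
|P △ Q| = |P| + |Q| − 2·|P∩Q| = 17.5 + 71.5 − 14.9573 = 74.04.

74.04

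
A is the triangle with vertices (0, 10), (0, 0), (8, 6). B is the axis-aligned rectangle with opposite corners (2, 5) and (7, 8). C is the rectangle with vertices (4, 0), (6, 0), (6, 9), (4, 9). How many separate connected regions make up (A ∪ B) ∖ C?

2

(A ∪ B) ∖ C splits into 2 disjoint pieces (area 30, area 3.7917).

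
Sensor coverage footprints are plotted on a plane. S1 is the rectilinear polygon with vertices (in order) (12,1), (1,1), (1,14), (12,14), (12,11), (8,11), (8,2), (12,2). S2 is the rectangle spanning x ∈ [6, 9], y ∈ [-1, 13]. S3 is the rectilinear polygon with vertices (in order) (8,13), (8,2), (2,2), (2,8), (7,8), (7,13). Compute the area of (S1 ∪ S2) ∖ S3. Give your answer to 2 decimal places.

|S1 ∪ S2| = 122.
|(S1 ∪ S2) ∩ S3| = 41.
|(S1 ∪ S2) ∖ S3| = 122 − 41 = 81.00.

81.00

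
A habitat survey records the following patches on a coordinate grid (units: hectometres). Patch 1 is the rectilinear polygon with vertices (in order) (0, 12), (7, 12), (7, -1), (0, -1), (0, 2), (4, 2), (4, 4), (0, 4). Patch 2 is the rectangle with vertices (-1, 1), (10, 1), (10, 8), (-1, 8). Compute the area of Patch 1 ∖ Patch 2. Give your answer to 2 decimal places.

42.00

|Patch 1| = 83, |Patch 1∩Patch 2| = 41.
|Patch 1 ∖ Patch 2| = |Patch 1| − |Patch 1∩Patch 2| = 83 − 41 = 42.00.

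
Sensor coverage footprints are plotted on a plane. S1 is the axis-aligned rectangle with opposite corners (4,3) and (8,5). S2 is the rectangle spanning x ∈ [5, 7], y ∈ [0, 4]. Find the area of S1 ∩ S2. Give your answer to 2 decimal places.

|S1∩S2|: x∈[5,7], y∈[3,4] → 2·1 = 2.

2.00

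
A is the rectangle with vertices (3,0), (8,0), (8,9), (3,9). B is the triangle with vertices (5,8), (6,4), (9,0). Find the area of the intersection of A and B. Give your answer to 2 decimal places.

The intersection is the polygon with vertices (8,1.333), (6,4), (5,8), (8,2).
By the shoelace formula its area is 3.67.

3.67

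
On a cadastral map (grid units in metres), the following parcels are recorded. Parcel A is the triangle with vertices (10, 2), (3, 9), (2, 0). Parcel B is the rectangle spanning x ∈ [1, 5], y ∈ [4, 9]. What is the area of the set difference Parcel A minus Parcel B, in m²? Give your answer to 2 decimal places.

|Parcel A| = 35, |Parcel A∩Parcel B| = 9.3889.
|Parcel A ∖ Parcel B| = |Parcel A| − |Parcel A∩Parcel B| = 35 − 9.3889 = 25.61.

25.61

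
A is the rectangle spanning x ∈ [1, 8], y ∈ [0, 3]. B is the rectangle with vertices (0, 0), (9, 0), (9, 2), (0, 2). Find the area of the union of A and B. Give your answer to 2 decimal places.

By inclusion–exclusion:
Individual areas: |A| = 21, |B| = 18.
|A∩B|: x∈[1,8], y∈[0,2] → 7·2 = 14.
|A ∪ B| = 39 − 14 = 25.00.

25.00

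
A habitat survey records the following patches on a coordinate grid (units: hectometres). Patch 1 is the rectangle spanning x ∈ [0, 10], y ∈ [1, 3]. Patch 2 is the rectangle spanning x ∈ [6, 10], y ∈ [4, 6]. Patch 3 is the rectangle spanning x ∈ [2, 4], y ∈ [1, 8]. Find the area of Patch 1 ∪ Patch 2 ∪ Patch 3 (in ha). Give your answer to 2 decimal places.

By inclusion–exclusion:
Individual areas: |Patch 1| = 20, |Patch 2| = 8, |Patch 3| = 14.
|Patch 1∩Patch 2| = 0 (no overlap).
|Patch 1∩Patch 3|: x∈[2,4], y∈[1,3] → 2·2 = 4.
|Patch 2∩Patch 3| = 0 (no overlap).
|Patch 1∩Patch 2∩Patch 3| = 0.
|Patch 1 ∪ Patch 2 ∪ Patch 3| = 42 − 4 + 0 = 38.00.

38.00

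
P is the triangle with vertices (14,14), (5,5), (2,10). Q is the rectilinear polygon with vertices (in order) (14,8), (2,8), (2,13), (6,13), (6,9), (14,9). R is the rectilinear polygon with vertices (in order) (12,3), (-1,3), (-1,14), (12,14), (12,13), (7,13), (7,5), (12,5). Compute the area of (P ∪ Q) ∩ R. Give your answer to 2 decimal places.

30.37

|P ∪ Q| = 52.0333.
|(P ∪ Q) ∩ R| = 30.37.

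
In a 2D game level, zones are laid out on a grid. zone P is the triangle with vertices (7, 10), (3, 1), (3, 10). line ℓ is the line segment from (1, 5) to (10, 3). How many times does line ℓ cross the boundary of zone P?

The segment meets the boundary at (3,4.556), (4.438,4.236).

2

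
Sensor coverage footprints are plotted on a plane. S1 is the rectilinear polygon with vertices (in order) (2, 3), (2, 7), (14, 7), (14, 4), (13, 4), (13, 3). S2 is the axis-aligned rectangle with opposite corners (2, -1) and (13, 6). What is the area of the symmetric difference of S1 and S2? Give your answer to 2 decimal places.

58.00

|S1| = 47, |S2| = 77, |S1∩S2| = 33.
|S1 △ S2| = |S1| + |S2| − 2·|S1∩S2| = 47 + 77 − 66 = 58.00.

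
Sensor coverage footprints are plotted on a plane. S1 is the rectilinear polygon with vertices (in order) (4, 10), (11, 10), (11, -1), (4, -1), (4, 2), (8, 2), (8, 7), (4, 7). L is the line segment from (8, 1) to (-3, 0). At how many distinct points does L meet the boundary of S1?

The segment meets the boundary at (4,0.636).

1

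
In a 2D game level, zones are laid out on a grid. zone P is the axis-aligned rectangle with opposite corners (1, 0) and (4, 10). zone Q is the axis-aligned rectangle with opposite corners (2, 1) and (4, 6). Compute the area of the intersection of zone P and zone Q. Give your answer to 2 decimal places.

10.00

|zone P∩zone Q|: x∈[2,4], y∈[1,6] → 2·5 = 10.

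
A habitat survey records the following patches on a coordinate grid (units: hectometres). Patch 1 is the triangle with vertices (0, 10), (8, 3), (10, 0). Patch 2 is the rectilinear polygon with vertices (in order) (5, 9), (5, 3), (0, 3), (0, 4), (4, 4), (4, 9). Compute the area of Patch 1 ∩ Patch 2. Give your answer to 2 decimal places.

The intersection is the polygon with vertices (5,5.625), (5,5), (4,6), (4,6.5).
By the shoelace formula its area is 0.56.

0.56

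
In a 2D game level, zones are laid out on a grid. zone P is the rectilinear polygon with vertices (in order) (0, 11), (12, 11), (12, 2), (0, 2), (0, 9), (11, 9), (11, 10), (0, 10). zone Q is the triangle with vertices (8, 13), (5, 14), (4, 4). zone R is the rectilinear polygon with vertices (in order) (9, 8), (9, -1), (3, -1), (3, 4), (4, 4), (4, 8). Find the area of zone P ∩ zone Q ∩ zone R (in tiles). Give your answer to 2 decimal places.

The intersection is the polygon with vertices (4,4), (4.4,8), (5.778,8).
By the shoelace formula its area is 2.76.

2.76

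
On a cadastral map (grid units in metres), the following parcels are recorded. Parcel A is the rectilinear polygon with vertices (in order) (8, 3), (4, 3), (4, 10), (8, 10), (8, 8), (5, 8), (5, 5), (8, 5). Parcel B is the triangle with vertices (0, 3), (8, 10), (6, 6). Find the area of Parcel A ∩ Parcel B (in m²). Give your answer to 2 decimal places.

2.97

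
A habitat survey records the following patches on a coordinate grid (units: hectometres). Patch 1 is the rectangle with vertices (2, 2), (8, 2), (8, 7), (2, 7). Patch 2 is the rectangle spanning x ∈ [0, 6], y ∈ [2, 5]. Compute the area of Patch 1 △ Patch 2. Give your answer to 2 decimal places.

|Patch 1∩Patch 2|: x∈[2,6], y∈[2,5] → 4·3 = 12.
|Patch 1 △ Patch 2| = |Patch 1| + |Patch 2| − 2·|Patch 1∩Patch 2| = 30 + 18 − 24 = 24.00.

24.00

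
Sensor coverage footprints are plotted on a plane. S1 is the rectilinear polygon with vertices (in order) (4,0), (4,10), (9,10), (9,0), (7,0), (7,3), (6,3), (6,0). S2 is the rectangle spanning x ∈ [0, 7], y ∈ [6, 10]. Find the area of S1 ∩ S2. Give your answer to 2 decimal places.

The intersection is the polygon with vertices (4,10), (7,10), (7,6), (4,6).
By the shoelace formula its area is 12.00.

12.00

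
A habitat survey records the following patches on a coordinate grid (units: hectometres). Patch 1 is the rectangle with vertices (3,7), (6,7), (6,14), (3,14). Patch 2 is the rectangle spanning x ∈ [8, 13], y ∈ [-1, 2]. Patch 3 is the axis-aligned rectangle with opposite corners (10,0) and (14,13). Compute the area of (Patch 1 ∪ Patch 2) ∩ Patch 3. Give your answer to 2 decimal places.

The region (Patch 1 ∪ Patch 2) ∩ Patch 3 is the polygon with vertices (13,2), (13,0), (10,0), (10,2).
By the shoelace formula its area is 6.00.

6.00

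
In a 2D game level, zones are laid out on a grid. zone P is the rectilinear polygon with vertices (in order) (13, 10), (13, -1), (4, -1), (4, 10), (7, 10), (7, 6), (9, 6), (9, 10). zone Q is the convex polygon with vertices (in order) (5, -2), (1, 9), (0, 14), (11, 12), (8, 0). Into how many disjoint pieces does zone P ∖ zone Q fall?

2

zone P ∖ zone Q splits into 2 disjoint pieces (area 43.25, area 0.5568).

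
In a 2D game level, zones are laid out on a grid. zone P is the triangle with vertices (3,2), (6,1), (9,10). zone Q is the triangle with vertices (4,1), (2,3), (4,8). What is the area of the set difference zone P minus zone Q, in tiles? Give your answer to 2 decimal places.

|zone P| = 15, |zone P∩zone Q| = 0.8333.
|zone P ∖ zone Q| = |zone P| − |zone P∩zone Q| = 15 − 0.8333 = 14.17.

14.17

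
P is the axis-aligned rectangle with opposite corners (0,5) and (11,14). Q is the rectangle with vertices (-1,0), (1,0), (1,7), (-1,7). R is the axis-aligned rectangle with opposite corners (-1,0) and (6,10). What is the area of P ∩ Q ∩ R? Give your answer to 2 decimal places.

2.00

The intersection is the polygon with vertices (0,7), (1,7), (1,5), (0,5).
By the shoelace formula its area is 2.00.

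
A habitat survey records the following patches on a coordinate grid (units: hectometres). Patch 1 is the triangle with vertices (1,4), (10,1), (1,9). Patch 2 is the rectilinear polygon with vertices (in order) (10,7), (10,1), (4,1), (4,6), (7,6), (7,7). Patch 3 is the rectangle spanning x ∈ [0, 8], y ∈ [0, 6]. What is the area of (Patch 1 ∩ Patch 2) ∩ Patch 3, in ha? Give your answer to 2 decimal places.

The region (Patch 1 ∩ Patch 2) ∩ Patch 3 is the polygon with vertices (4,6), (4.375,6), (8,2.778), (8,1.667), (4,3).
By the shoelace formula its area is 8.83.

8.83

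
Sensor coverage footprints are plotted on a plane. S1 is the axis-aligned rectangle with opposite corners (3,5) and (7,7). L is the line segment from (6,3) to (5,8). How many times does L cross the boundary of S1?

2

The segment meets the boundary at (5.2,7), (5.6,5).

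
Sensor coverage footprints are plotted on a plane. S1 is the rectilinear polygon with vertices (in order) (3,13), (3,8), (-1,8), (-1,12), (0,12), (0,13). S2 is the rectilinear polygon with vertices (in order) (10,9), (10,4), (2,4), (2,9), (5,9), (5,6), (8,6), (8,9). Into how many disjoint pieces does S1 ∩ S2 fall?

1

S1 ∩ S2 is a single connected region.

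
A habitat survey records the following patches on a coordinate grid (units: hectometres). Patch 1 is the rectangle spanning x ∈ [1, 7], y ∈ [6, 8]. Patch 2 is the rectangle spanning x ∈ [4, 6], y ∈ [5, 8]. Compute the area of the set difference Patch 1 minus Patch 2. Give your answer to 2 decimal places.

|Patch 1∩Patch 2|: x∈[4,6], y∈[6,8] → 2·2 = 4.
|Patch 1| = 12.
|Patch 1 ∖ Patch 2| = |Patch 1| − |Patch 1∩Patch 2| = 12 − 4 = 8.00.

8.00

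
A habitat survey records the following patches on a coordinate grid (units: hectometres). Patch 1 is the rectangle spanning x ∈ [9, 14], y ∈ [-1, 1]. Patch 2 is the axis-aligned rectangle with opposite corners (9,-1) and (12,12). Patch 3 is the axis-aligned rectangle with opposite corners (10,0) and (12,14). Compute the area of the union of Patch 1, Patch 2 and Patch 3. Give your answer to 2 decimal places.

47.00

By inclusion–exclusion:
Individual areas: |Patch 1| = 10, |Patch 2| = 39, |Patch 3| = 28.
|Patch 1∩Patch 2|: x∈[9,12], y∈[-1,1] → 3·2 = 6.
|Patch 1∩Patch 3|: x∈[10,12], y∈[0,1] → 2·1 = 2.
|Patch 2∩Patch 3|: x∈[10,12], y∈[0,12] → 2·12 = 24.
|Patch 1∩Patch 2∩Patch 3| = 2.
|Patch 1 ∪ Patch 2 ∪ Patch 3| = 77 − 32 + 2 = 47.00.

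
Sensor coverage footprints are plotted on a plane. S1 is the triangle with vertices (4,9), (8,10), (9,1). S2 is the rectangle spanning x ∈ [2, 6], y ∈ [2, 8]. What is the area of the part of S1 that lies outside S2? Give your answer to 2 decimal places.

|S1| = 18.5, |S1∩S2| = 1.5125.
|S1 ∖ S2| = |S1| − |S1∩S2| = 18.5 − 1.5125 = 16.99.

16.99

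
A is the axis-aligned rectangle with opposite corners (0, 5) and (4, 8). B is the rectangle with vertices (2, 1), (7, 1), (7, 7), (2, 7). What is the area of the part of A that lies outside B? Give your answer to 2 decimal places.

|A∩B|: x∈[2,4], y∈[5,7] → 2·2 = 4.
|A| = 12.
|A ∖ B| = |A| − |A∩B| = 12 − 4 = 8.00.

8.00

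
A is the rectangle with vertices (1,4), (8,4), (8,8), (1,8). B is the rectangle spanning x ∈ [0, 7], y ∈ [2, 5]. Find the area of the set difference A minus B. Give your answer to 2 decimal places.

22.00

|A∩B|: x∈[1,7], y∈[4,5] → 6·1 = 6.
|A| = 28.
|A ∖ B| = |A| − |A∩B| = 28 − 6 = 22.00.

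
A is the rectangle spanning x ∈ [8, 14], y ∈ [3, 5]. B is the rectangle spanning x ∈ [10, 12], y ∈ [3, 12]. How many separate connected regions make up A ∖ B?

A ∖ B splits into 2 disjoint pieces (area 4, area 4).

2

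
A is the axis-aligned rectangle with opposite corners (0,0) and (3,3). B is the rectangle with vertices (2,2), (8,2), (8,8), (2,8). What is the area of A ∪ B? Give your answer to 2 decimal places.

By inclusion–exclusion:
Individual areas: |A| = 9, |B| = 36.
|A∩B|: x∈[2,3], y∈[2,3] → 1·1 = 1.
|A ∪ B| = 45 − 1 = 44.00.

44.00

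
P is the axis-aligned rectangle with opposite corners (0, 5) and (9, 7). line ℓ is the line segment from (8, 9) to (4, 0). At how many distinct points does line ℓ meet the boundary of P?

2

The segment meets the boundary at (6.222,5), (7.111,7).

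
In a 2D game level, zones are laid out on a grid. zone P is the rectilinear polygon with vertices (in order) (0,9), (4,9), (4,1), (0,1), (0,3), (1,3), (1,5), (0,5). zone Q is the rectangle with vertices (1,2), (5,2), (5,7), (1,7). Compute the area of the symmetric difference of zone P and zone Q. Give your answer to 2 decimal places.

20.00

|zone P| = 30, |zone Q| = 20, |zone P∩zone Q| = 15.
|zone P △ zone Q| = |zone P| + |zone Q| − 2·|zone P∩zone Q| = 30 + 20 − 30 = 20.00.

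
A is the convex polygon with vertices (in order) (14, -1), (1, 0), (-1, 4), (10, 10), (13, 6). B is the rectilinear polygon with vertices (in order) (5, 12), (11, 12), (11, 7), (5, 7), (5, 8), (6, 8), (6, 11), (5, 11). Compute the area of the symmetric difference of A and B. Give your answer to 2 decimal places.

|A| = 106, |B| = 27, |A∩B| = 10.5152.
|A △ B| = |A| + |B| − 2·|A∩B| = 106 + 27 − 21.0303 = 111.97.

111.97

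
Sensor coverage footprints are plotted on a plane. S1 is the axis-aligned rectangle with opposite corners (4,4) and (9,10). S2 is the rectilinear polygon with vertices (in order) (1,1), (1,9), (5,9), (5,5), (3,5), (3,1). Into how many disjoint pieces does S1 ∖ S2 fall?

S1 ∖ S2 is a single connected region.

1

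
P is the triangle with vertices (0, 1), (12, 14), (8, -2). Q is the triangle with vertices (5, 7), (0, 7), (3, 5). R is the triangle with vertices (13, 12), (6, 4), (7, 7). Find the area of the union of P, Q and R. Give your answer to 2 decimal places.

By inclusion–exclusion:
Individual areas: |P| = 70, |Q| = 5, |R| = 6.5.
|P∩Q| = 0.
|P∩R| = 5.8842.
|Q∩R| = 0.
|P∩Q∩R| = 0.
|P ∪ Q ∪ R| = 81.5 − 5.8842 + 0 = 75.62.

75.62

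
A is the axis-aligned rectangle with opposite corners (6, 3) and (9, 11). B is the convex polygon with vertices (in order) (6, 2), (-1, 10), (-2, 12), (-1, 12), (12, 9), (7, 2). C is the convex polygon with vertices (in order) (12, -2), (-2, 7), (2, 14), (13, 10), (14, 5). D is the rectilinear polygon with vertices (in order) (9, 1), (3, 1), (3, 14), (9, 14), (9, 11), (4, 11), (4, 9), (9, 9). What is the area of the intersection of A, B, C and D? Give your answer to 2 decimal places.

16.84

The intersection is the polygon with vertices (6,3), (6,9), (9,9), (9,4.8), (7.714,3).
By the shoelace formula its area is 16.84.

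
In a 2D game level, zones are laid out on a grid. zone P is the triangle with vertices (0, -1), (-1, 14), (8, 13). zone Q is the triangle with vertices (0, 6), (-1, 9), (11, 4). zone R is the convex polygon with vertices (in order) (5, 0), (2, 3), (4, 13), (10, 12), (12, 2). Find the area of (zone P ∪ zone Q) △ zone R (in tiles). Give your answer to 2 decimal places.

|zone P ∪ zone Q| = 72.8813.
|(zone P ∪ zone Q) ∩ zone R| = 25.9339.
|(zone P ∪ zone Q) △ zone R| = 72.8813 + 93.5 − 51.8679 = 114.51.

114.51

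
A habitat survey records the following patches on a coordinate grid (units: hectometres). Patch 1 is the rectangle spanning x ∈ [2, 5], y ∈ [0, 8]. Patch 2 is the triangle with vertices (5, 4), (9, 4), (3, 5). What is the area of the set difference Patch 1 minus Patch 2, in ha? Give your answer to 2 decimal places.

|Patch 1| = 24, |Patch 1∩Patch 2| = 0.6667.
|Patch 1 ∖ Patch 2| = |Patch 1| − |Patch 1∩Patch 2| = 24 − 0.6667 = 23.33.

23.33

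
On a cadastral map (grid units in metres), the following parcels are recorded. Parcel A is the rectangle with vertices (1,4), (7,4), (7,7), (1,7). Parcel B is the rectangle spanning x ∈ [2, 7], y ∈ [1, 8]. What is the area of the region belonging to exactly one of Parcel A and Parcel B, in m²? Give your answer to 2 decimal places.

23.00

|Parcel A∩Parcel B|: x∈[2,7], y∈[4,7] → 5·3 = 15.
|Parcel A △ Parcel B| = |Parcel A| + |Parcel B| − 2·|Parcel A∩Parcel B| = 18 + 35 − 30 = 23.00.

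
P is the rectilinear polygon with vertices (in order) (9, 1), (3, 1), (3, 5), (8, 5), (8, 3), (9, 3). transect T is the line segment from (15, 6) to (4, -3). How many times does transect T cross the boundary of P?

The segment meets the boundary at (8.889,1), (9,1.091).

2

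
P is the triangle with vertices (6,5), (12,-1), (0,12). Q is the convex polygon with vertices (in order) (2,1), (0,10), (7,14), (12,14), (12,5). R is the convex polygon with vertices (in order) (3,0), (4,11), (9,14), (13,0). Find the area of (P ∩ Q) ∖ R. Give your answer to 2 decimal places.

0.52

|P ∩ Q| = 2.2197.
|(P ∩ Q) ∩ R| = 1.7038.
|(P ∩ Q) ∖ R| = 2.2197 − 1.7038 = 0.52.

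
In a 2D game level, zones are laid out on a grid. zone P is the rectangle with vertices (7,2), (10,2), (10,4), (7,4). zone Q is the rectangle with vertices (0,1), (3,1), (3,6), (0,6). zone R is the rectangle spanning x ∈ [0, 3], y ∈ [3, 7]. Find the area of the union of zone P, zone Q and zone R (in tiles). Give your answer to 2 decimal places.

By inclusion–exclusion:
Individual areas: |zone P| = 6, |zone Q| = 15, |zone R| = 12.
|zone P∩zone Q| = 0 (no overlap).
|zone P∩zone R| = 0 (no overlap).
|zone Q∩zone R|: x∈[0,3], y∈[3,6] → 3·3 = 9.
|zone P∩zone Q∩zone R| = 0.
|zone P ∪ zone Q ∪ zone R| = 33 − 9 + 0 = 24.00.

24.00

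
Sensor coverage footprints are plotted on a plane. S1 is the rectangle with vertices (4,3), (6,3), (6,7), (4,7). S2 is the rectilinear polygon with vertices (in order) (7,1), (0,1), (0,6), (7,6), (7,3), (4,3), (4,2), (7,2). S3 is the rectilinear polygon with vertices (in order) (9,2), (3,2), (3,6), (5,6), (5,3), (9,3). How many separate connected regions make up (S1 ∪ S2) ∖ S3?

(S1 ∪ S2) ∖ S3 splits into 2 disjoint pieces (area 8, area 19).

2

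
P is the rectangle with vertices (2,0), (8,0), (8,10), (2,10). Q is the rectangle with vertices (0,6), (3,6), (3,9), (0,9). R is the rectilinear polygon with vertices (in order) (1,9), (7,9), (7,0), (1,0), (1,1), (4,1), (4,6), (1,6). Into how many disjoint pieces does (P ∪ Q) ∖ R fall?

(P ∪ Q) ∖ R splits into 3 disjoint pieces (area 15, area 10, area 3).

3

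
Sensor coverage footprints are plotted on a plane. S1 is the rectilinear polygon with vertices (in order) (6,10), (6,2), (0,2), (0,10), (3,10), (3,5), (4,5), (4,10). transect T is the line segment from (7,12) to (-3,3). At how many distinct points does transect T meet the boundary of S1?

4

The segment meets the boundary at (3,8.4), (4,9.3), (0,5.7), (4.778,10).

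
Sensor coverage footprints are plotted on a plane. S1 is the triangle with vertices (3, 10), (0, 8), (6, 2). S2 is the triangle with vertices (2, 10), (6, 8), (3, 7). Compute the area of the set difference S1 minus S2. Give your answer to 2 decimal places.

12.44

|S1| = 15, |S1∩S2| = 2.5624.
|S1 ∖ S2| = |S1| − |S1∩S2| = 15 − 2.5624 = 12.44.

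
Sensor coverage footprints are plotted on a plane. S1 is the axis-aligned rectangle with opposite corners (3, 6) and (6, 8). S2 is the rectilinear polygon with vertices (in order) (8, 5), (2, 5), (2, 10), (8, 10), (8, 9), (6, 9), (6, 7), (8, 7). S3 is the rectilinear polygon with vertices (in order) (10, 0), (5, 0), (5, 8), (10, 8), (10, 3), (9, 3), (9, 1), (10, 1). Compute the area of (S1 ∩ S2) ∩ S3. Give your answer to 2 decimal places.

2.00

The region (S1 ∩ S2) ∩ S3 is the polygon with vertices (5,6), (5,8), (6,8), (6,7), (6,6).
By the shoelace formula its area is 2.00.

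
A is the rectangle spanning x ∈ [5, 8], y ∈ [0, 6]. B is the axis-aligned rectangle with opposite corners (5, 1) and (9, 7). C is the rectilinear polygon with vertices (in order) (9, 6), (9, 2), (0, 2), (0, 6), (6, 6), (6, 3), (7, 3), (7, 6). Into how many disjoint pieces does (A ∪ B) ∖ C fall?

(A ∪ B) ∖ C splits into 2 disjoint pieces (area 7, area 7).

2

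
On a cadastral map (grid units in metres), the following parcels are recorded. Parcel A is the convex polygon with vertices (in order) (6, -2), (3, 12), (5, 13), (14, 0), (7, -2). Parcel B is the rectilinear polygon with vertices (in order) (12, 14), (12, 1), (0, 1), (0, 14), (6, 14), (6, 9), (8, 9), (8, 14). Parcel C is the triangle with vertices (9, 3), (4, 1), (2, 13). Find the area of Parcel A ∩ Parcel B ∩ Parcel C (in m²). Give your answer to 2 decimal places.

20.12

The intersection is the polygon with vertices (3.132,11.382), (9,3), (5.25,1.5).
By the shoelace formula its area is 20.12.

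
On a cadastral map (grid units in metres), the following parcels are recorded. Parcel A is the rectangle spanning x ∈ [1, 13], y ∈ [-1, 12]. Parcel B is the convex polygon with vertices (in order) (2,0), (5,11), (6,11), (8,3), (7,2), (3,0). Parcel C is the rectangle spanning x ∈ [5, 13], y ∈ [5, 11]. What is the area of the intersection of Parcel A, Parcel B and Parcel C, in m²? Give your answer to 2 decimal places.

The intersection is the polygon with vertices (6,11), (7.5,5), (5,5), (5,11).
By the shoelace formula its area is 10.50.

10.50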